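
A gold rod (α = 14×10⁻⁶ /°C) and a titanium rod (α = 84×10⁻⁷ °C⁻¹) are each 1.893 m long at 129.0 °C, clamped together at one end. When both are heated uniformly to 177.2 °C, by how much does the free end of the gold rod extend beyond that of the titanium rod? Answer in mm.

ΔT = 48.2 K
gold: ΔL = 14×10⁻⁶ × 1.893 m × 48.2 = 1.2774×10⁻³ m = 1.2774 mm
titanium: ΔL = 84×10⁻⁷ × 1.893 m × 48.2 = 7.6644×10⁻⁴ m = 0.76644 mm
difference = 1.2774 − 0.76644 = 0.51096 mm

0.511 mm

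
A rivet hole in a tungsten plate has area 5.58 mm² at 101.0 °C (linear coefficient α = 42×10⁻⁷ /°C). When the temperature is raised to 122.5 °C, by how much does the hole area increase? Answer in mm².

Area coefficient ≈ 2α; |ΔT| = 21.5 K
ΔA = 2αA₀ΔT = 2(42×10⁻⁷)(5.58)(21.5) = 1.01×10⁻³ mm²

ΔA = 0.00101 mm²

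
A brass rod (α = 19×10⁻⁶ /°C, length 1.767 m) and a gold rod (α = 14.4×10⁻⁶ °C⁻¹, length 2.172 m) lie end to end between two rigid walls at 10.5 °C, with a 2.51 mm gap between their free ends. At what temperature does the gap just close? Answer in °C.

T = 49.2 °C

Gap closes when ΔL₁ + ΔL₂ = 2.51 mm = 2.51×10⁻³ m
(α₁L₁ + α₂L₂)ΔT = g
α₁L₁ + α₂L₂ = 19×10⁻⁶×1.767 + 14.4×10⁻⁶×2.172 = 6.48498×10⁻⁵ m/K
ΔT = 2.51×10⁻³ / 6.48498×10⁻⁵ = 38.705 K
T = 10.5 + 38.705 = 49.205 °C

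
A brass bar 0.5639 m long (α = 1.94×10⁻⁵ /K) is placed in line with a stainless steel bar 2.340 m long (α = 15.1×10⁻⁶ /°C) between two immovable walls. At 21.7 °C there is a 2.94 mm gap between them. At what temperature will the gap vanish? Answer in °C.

T = 85.2 °C

Gap closes when ΔL₁ + ΔL₂ = 2.94 mm = 2.94×10⁻³ m
(α₁L₁ + α₂L₂)ΔT = g
α₁L₁ + α₂L₂ = 1.94×10⁻⁵×0.5639 + 15.1×10⁻⁶×2.340 = 4.627366×10⁻⁵ m/K
ΔT = 2.94×10⁻³ / 4.627366×10⁻⁵ = 63.535 K
T = 21.7 + 63.535 = 85.235 °C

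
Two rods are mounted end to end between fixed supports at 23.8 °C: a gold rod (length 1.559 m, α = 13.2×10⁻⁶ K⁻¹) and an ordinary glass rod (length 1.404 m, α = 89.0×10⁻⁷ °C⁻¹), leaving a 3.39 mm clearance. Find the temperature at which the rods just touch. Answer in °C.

T = 126 °C

Gap closes when ΔL₁ + ΔL₂ = 3.39 mm = 3.39×10⁻³ m
(α₁L₁ + α₂L₂)ΔT = g
α₁L₁ + α₂L₂ = 13.2×10⁻⁶×1.559 + 89.0×10⁻⁷×1.404 = 3.30744×10⁻⁵ m/K
ΔT = 3.39×10⁻³ / 3.30744×10⁻⁵ = 102.50 K
T = 23.8 + 102.50 = 126.30 °C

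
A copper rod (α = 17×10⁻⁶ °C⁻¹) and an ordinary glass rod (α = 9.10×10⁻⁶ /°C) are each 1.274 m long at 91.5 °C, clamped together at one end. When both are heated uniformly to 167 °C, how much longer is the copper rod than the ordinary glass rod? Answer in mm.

ΔT = 75.5 K
copper: ΔL = 17×10⁻⁶ × 1.274 m × 75.5 = 1.6352×10⁻³ m = 1.6352 mm
ordinary glass: ΔL = 9.10×10⁻⁶ × 1.274 m × 75.5 = 8.7530×10⁻⁴ m = 0.87530 mm
difference = 1.6352 − 0.87530 = 0.7599 mm

0.760 mm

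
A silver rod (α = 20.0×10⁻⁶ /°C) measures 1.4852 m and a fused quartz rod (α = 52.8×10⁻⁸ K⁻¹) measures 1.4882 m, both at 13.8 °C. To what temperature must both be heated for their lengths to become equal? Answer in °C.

T = 117.5 °C

Equal length when α₁L₁ΔT − α₂L₂ΔT = L₂ − L₁ = 3.00×10⁻³ m
α₁L₁ = 2.9704×10⁻⁵, α₂L₂ = 7.857696×10⁻⁷ → Δ(αL) = 2.89182304×10⁻⁵ m/K
ΔT = 3.00×10⁻³ / 2.89182304×10⁻⁵ = 103.741 K, so T = 13.8 + 103.741 = 117.541 °C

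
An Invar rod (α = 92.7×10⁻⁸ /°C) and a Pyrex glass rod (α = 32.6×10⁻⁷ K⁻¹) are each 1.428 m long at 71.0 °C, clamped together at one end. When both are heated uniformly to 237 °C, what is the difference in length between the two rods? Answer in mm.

0.553 mm

ΔT = 166.0 K
Invar: ΔL = 92.7×10⁻⁸ × 1.428 m × 166.0 = 2.1974×10⁻⁴ m = 0.21974 mm
Pyrex glass: ΔL = 32.6×10⁻⁷ × 1.428 m × 166.0 = 7.7278×10⁻⁴ m = 0.77278 mm
difference = 0.77278 − 0.21974 = 0.55304 mm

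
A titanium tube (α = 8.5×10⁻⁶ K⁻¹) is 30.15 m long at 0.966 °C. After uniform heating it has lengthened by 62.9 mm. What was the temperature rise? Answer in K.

ΔT = 245 K

ΔL = αL₀ΔT ⇒ ΔT = ΔL / (αL₀)
ΔT = 62.9×10⁻³ m / (8.5×10⁻⁶ × 30.15 m) = 245.44 K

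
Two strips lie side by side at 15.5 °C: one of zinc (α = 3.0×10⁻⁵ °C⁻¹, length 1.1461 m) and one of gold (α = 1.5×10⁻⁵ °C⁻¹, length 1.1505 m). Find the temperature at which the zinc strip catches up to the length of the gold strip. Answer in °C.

Equal length when α₁L₁ΔT − α₂L₂ΔT = L₂ − L₁ = 4.40×10⁻³ m
α₁L₁ = 3.4383×10⁻⁵, α₂L₂ = 1.72575×10⁻⁵ → Δ(αL) = 1.71255×10⁻⁵ m/K
ΔT = 4.40×10⁻³ / 1.71255×10⁻⁵ = 256.927 K, so T = 15.5 + 256.927 = 272.427 °C

T = 272.4 °C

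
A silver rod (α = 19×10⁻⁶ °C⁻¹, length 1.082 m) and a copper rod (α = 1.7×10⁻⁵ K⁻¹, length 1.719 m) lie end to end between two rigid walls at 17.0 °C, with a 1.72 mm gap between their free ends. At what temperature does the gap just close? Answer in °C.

Gap closes when ΔL₁ + ΔL₂ = 1.72 mm = 1.72×10⁻³ m
(α₁L₁ + α₂L₂)ΔT = g
α₁L₁ + α₂L₂ = 19×10⁻⁶×1.082 + 1.7×10⁻⁵×1.719 = 4.9781×10⁻⁵ m/K
ΔT = 1.72×10⁻³ / 4.9781×10⁻⁵ = 34.551 K
T = 17.0 + 34.551 = 51.551 °C

T = 51.6 °C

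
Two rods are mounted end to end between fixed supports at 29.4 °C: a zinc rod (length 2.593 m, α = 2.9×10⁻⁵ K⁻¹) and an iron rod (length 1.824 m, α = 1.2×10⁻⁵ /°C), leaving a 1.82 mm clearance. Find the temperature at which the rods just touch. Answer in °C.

Gap closes when ΔL₁ + ΔL₂ = 1.82 mm = 1.82×10⁻³ m
(α₁L₁ + α₂L₂)ΔT = g
α₁L₁ + α₂L₂ = 2.9×10⁻⁵×2.593 + 1.2×10⁻⁵×1.824 = 9.7085×10⁻⁵ m/K
ΔT = 1.82×10⁻³ / 9.7085×10⁻⁵ = 18.746 K
T = 29.4 + 18.746 = 48.146 °C

T = 48.1 °C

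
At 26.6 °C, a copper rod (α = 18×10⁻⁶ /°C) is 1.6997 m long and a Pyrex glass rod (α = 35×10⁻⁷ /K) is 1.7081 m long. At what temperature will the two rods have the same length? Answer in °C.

Equal length when α₁L₁ΔT − α₂L₂ΔT = L₂ − L₁ = 8.40×10⁻³ m
α₁L₁ = 3.05946×10⁻⁵, α₂L₂ = 5.97835×10⁻⁶ → Δ(αL) = 2.461625×10⁻⁵ m/K
ΔT = 8.40×10⁻³ / 2.461625×10⁻⁵ = 341.238 K, so T = 26.6 + 341.238 = 367.838 °C

T = 367.8 °C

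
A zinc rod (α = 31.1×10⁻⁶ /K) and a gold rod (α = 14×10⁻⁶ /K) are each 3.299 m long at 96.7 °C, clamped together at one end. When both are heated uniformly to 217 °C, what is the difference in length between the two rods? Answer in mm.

ΔT = 120.3 K
zinc: ΔL = 31.1×10⁻⁶ × 3.299 m × 120.3 = 1.2343×10⁻² m = 12.343 mm
gold: ΔL = 14×10⁻⁶ × 3.299 m × 120.3 = 5.5562×10⁻³ m = 5.5562 mm
difference = 12.343 − 5.5562 = 6.7868 mm

6.79 mm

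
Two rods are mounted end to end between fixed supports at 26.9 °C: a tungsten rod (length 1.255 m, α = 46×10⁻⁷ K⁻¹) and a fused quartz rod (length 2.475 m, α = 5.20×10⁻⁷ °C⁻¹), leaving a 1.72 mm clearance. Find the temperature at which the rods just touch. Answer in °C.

T = 271 °C

α₁L₁ = 5.773×10⁻⁶ m/K, α₂L₂ = 1.287×10⁻⁶ m/K → total 7.06×10⁻⁶ m/K
ΔT = g/(α₁L₁+α₂L₂) = 1.72×10⁻³ / 7.06×10⁻⁶ = 243.63 K
T = 26.9 + 243.63 = 270.53 °C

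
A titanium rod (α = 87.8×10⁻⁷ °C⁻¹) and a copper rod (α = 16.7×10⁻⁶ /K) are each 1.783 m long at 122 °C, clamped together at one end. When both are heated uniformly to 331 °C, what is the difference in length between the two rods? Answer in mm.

ΔT = 209 K
titanium: ΔL = 87.8×10⁻⁷ × 1.783 m × 209 = 3.2718×10⁻³ m = 3.2718 mm
copper: ΔL = 16.7×10⁻⁶ × 1.783 m × 209 = 6.2232×10⁻³ m = 6.2232 mm
difference = 6.2232 − 3.2718 = 2.9514 mm

2.95 mm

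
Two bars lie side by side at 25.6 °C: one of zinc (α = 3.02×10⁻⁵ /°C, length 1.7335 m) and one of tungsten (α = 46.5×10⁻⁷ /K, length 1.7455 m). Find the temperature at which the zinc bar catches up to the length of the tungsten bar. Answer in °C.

T = 296.9 °C

Equal length when α₁L₁ΔT − α₂L₂ΔT = L₂ − L₁ = 1.20×10⁻² m
α₁L₁ = 5.23517×10⁻⁵, α₂L₂ = 8.116575×10⁻⁶ → Δ(αL) = 4.4235125×10⁻⁵ m/K
ΔT = 1.20×10⁻² / 4.4235125×10⁻⁵ = 271.278 K, so T = 25.6 + 271.278 = 296.878 °C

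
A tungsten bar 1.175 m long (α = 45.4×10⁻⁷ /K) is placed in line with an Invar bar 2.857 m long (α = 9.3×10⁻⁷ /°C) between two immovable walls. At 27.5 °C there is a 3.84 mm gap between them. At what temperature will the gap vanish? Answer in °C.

α₁L₁ = 5.3345×10⁻⁶ m/K, α₂L₂ = 2.65701×10⁻⁶ m/K → total 7.99151×10⁻⁶ m/K
ΔT = g/(α₁L₁+α₂L₂) = 3.84×10⁻³ / 7.99151×10⁻⁶ = 480.51 K
T = 27.5 + 480.51 = 508.01 °C

T = 508 °C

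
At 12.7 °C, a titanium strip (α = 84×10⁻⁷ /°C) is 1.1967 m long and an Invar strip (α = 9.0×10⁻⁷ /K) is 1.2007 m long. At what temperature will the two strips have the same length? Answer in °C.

T = 458.5 °C

L₁(1 + α₁ΔT) = L₂(1 + α₂ΔT) ⇒ ΔT = (L₂ − L₁)/(α₁L₁ − α₂L₂)
L₂ − L₁ = 1.2007 − 1.1967 = 4.00×10⁻³ m
α₁L₁ − α₂L₂ = 84×10⁻⁷×1.1967 − 9.0×10⁻⁷×1.2007 = 8.97165×10⁻⁶ m/K
ΔT = 4.00×10⁻³ / 8.97165×10⁻⁶ = 445.849 K
T = 12.7 + 445.849 = 458.549 °C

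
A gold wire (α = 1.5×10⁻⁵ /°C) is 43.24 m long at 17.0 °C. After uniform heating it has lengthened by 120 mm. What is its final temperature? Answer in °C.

T = 202 °C

ΔL = αL₀ΔT ⇒ ΔT = ΔL / (αL₀)
ΔT = 120×10⁻³ m / (1.5×10⁻⁵ × 43.24 m) = 185.01 K
T = 17.0 + 185.01 = 202.01 °C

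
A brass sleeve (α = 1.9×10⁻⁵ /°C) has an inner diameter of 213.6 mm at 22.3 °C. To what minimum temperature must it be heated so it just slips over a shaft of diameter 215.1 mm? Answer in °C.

Required Δd = 215.1 − 213.6 = 1.5 mm
Δd = αd₀ΔT ⇒ ΔT = Δd/(αd₀) = 1.5 / (1.9×10⁻⁵ × 213.6) = 369.60 K
T_min = 22.3 + 369.60 = 391.90 °C

T = 392 °C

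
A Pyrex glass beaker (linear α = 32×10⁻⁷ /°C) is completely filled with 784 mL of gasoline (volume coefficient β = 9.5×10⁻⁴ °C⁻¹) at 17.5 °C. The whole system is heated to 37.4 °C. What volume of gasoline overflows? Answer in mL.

The beaker also expands: β_container ≈ 3α = 9.6×10⁻⁶ /K
Net overflow = V₀(β_liq − 3α_cont)ΔT
β − 3α = 9.50×10⁻⁴ − 9.6×10⁻⁶ = 9.404×10⁻⁴ /K; ΔT = 19.9 K
ΔV = 784 × 9.404×10⁻⁴ × 19.9 = 14.7 mL

14.7 mL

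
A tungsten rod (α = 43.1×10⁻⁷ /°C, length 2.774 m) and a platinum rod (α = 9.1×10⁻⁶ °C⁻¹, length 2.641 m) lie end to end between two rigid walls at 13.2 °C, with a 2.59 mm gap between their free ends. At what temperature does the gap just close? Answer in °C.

T = 85.2 °C

Gap closes when ΔL₁ + ΔL₂ = 2.59 mm = 2.59×10⁻³ m
(α₁L₁ + α₂L₂)ΔT = g
α₁L₁ + α₂L₂ = 43.1×10⁻⁷×2.774 + 9.1×10⁻⁶×2.641 = 3.598904×10⁻⁵ m/K
ΔT = 2.59×10⁻³ / 3.598904×10⁻⁵ = 71.966 K
T = 13.2 + 71.966 = 85.166 °C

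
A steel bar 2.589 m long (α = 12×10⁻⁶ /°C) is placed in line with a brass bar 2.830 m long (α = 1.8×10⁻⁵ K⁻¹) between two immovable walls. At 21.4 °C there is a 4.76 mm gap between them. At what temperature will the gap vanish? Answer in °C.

T = 79.4 °C

Gap closes when ΔL₁ + ΔL₂ = 4.76 mm = 4.76×10⁻³ m
(α₁L₁ + α₂L₂)ΔT = g
α₁L₁ + α₂L₂ = 12×10⁻⁶×2.589 + 1.8×10⁻⁵×2.830 = 8.2008×10⁻⁵ m/K
ΔT = 4.76×10⁻³ / 8.2008×10⁻⁵ = 58.043 K
T = 21.4 + 58.043 = 79.443 °C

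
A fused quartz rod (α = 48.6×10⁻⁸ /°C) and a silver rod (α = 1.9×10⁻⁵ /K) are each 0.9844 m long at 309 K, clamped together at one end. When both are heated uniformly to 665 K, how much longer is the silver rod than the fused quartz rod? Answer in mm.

6.49 mm

ΔT = 356 K
fused quartz: ΔL = 48.6×10⁻⁸ × 0.9844 m × 356 = 1.7032×10⁻⁴ m = 0.17032 mm
silver: ΔL = 1.9×10⁻⁵ × 0.9844 m × 356 = 6.6585×10⁻³ m = 6.6585 mm
difference = 6.6585 − 0.17032 = 6.48818 mm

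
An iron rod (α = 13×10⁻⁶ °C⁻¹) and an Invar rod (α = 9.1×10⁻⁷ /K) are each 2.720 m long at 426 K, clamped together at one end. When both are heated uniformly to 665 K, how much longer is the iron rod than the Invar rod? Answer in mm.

ΔT = 239 K
iron: ΔL = 13×10⁻⁶ × 2.720 m × 239 = 8.4510×10⁻³ m = 8.4510 mm
Invar: ΔL = 9.1×10⁻⁷ × 2.720 m × 239 = 5.9157×10⁻⁴ m = 0.59157 mm
difference = 8.4510 − 0.59157 = 7.85943 mm

7.86 mm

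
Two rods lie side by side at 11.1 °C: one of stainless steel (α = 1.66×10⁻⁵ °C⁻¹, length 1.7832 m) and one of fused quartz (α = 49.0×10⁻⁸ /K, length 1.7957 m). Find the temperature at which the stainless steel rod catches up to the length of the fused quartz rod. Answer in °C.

T = 446.3 °C

L₁(1 + α₁ΔT) = L₂(1 + α₂ΔT) ⇒ ΔT = (L₂ − L₁)/(α₁L₁ − α₂L₂)
L₂ − L₁ = 1.7957 − 1.7832 = 1.25×10⁻² m
α₁L₁ − α₂L₂ = 1.66×10⁻⁵×1.7832 − 49.0×10⁻⁸×1.7957 = 2.8721227×10⁻⁵ m/K
ΔT = 1.25×10⁻² / 2.8721227×10⁻⁵ = 435.218 K
T = 11.1 + 435.218 = 446.318 °C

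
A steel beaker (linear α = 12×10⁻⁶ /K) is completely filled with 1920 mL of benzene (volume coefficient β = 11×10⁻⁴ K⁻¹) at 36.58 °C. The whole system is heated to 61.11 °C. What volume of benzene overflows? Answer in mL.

50.1 mL

The beaker also expands: β_container ≈ 3α = 3.6×10⁻⁵ /K
Net overflow = V₀(β_liq − 3α_cont)ΔT
β − 3α = 1.10×10⁻³ − 3.6×10⁻⁵ = 1.064×10⁻³ /K; ΔT = 24.53 K
ΔV = 1920 × 1.064×10⁻³ × 24.53 = 50.1 mL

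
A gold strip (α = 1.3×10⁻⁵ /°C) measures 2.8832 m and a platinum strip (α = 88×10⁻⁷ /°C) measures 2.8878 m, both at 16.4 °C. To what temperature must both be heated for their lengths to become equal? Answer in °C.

T = 397.5 °C

Equal length when α₁L₁ΔT − α₂L₂ΔT = L₂ − L₁ = 4.60×10⁻³ m
α₁L₁ = 3.74816×10⁻⁵, α₂L₂ = 2.541264×10⁻⁵ → Δ(αL) = 1.206896×10⁻⁵ m/K
ΔT = 4.60×10⁻³ / 1.206896×10⁻⁵ = 381.143 K, so T = 16.4 + 381.143 = 397.543 °C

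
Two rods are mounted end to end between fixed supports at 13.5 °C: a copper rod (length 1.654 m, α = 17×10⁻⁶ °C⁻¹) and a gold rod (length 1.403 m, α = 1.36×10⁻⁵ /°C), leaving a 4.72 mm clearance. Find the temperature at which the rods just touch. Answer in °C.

T = 114 °C

Gap closes when ΔL₁ + ΔL₂ = 4.72 mm = 4.72×10⁻³ m
(α₁L₁ + α₂L₂)ΔT = g
α₁L₁ + α₂L₂ = 17×10⁻⁶×1.654 + 1.36×10⁻⁵×1.403 = 4.71988×10⁻⁵ m/K
ΔT = 4.72×10⁻³ / 4.71988×10⁻⁵ = 100.00 K
T = 13.5 + 100.00 = 113.50 °C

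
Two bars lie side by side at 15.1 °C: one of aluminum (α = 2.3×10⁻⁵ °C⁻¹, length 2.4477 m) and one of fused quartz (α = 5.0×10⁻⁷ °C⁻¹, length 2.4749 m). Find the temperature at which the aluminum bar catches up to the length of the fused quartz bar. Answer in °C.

Equal length when α₁L₁ΔT − α₂L₂ΔT = L₂ − L₁ = 2.72×10⁻² m
α₁L₁ = 5.62971×10⁻⁵, α₂L₂ = 1.23745×10⁻⁶ → Δ(αL) = 5.505965×10⁻⁵ m/K
ΔT = 2.72×10⁻² / 5.505965×10⁻⁵ = 494.010 K, so T = 15.1 + 494.010 = 509.110 °C

T = 509.1 °C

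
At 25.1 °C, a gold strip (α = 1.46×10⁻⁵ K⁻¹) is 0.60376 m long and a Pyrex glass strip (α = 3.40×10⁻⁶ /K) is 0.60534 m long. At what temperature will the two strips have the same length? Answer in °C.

L₁(1 + α₁ΔT) = L₂(1 + α₂ΔT) ⇒ ΔT = (L₂ − L₁)/(α₁L₁ − α₂L₂)
L₂ − L₁ = 0.60534 − 0.60376 = 1.58×10⁻³ m
α₁L₁ − α₂L₂ = 1.46×10⁻⁵×0.60376 − 3.40×10⁻⁶×0.60534 = 6.75674×10⁻⁶ m/K
ΔT = 1.58×10⁻³ / 6.75674×10⁻⁶ = 233.841 K
T = 25.1 + 233.841 = 258.941 °C

T = 258.9 °C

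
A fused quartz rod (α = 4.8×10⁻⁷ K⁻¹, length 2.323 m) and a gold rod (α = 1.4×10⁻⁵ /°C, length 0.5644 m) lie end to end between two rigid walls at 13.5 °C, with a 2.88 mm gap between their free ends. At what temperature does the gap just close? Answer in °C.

α₁L₁ = 1.11504×10⁻⁶ m/K, α₂L₂ = 7.9016×10⁻⁶ m/K → total 9.01664×10⁻⁶ m/K
ΔT = g/(α₁L₁+α₂L₂) = 2.88×10⁻³ / 9.01664×10⁻⁶ = 319.41 K
T = 13.5 + 319.41 = 332.91 °C

T = 333 °C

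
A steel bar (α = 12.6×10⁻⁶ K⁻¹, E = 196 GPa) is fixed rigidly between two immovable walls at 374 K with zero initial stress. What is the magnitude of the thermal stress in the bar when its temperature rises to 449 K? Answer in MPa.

σ = 185 MPa

Fully constrained: the free strain ε = αΔT is blocked, so σ = Eε = EαΔT.
|ΔT| = 75 K
σ = 196×10⁹ × 12.6×10⁻⁶ × 75 = 1.85×10⁸ Pa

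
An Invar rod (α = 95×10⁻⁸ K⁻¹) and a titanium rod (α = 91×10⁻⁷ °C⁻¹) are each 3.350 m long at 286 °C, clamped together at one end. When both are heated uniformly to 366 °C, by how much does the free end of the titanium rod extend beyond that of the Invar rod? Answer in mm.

ΔT = 80 K
Invar: ΔL = 95×10⁻⁸ × 3.350 m × 80 = 2.5460×10⁻⁴ m = 0.25460 mm
titanium: ΔL = 91×10⁻⁷ × 3.350 m × 80 = 2.4388×10⁻³ m = 2.4388 mm
difference = 2.4388 − 0.25460 = 2.1842 mm

2.18 mm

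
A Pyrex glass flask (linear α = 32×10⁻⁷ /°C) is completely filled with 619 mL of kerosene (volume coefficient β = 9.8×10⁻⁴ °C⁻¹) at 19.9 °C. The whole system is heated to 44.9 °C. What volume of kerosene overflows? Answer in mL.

15.0 mL

The flask also expands: β_container ≈ 3α = 9.6×10⁻⁶ /K
Net overflow = V₀(β_liq − 3α_cont)ΔT
β − 3α = 9.80×10⁻⁴ − 9.6×10⁻⁶ = 9.704×10⁻⁴ /K; ΔT = 25.0 K
ΔV = 619 × 9.704×10⁻⁴ × 25.0 = 15.0 mL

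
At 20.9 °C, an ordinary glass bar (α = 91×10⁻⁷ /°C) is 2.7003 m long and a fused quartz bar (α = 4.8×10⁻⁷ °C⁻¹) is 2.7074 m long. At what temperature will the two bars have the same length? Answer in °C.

T = 326.0 °C

L₁(1 + α₁ΔT) = L₂(1 + α₂ΔT) ⇒ ΔT = (L₂ − L₁)/(α₁L₁ − α₂L₂)
L₂ − L₁ = 2.7074 − 2.7003 = 7.10×10⁻³ m
α₁L₁ − α₂L₂ = 91×10⁻⁷×2.7003 − 4.8×10⁻⁷×2.7074 = 2.3273178×10⁻⁵ m/K
ΔT = 7.10×10⁻³ / 2.3273178×10⁻⁵ = 305.072 K
T = 20.9 + 305.072 = 325.972 °C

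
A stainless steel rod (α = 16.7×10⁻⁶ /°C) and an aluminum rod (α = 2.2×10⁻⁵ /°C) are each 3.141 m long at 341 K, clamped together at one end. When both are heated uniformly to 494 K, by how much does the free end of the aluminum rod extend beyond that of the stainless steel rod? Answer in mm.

ΔT = 153 K
stainless steel: ΔL = 16.7×10⁻⁶ × 3.141 m × 153 = 8.0256×10⁻³ m = 8.0256 mm
aluminum: ΔL = 2.2×10⁻⁵ × 3.141 m × 153 = 1.0573×10⁻² m = 10.573 mm
difference = 10.573 − 8.0256 = 2.5474 mm

2.55 mm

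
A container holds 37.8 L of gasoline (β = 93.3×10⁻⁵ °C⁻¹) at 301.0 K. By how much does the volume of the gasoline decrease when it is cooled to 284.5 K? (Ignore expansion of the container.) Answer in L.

|ΔT| = |284.5 − 301.0| = 16.5 K
ΔV = βV₀ΔT = (93.3×10⁻⁵)(37.8)(16.5) = 0.582 L

ΔV = 0.582 L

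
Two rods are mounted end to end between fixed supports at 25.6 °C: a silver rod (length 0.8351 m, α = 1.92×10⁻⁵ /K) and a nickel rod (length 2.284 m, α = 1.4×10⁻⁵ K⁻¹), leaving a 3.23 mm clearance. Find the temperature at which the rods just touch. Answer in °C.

Gap closes when ΔL₁ + ΔL₂ = 3.23 mm = 3.23×10⁻³ m
(α₁L₁ + α₂L₂)ΔT = g
α₁L₁ + α₂L₂ = 1.92×10⁻⁵×0.8351 + 1.4×10⁻⁵×2.284 = 4.800992×10⁻⁵ m/K
ΔT = 3.23×10⁻³ / 4.800992×10⁻⁵ = 67.278 K
T = 25.6 + 67.278 = 92.878 °C

T = 92.9 °C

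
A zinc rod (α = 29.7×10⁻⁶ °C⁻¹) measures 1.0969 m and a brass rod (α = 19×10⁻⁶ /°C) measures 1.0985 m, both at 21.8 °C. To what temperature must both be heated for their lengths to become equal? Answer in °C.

T = 158.5 °C

Equal length when α₁L₁ΔT − α₂L₂ΔT = L₂ − L₁ = 1.60×10⁻³ m
α₁L₁ = 3.257793×10⁻⁵, α₂L₂ = 2.08715×10⁻⁵ → Δ(αL) = 1.170643×10⁻⁵ m/K
ΔT = 1.60×10⁻³ / 1.170643×10⁻⁵ = 136.677 K, so T = 21.8 + 136.677 = 158.477 °C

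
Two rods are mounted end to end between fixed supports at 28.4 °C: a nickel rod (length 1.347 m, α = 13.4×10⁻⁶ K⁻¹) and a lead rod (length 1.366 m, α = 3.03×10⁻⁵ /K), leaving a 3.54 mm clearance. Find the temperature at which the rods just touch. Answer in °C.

T = 88.0 °C

α₁L₁ = 1.80498×10⁻⁵ m/K, α₂L₂ = 4.13898×10⁻⁵ m/K → total 5.94396×10⁻⁵ m/K
ΔT = g/(α₁L₁+α₂L₂) = 3.54×10⁻³ / 5.94396×10⁻⁵ = 59.556 K
T = 28.4 + 59.556 = 87.956 °C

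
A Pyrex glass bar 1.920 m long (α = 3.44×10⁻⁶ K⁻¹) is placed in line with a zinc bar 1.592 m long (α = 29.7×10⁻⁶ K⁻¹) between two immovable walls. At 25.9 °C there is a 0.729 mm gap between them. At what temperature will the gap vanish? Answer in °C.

α₁L₁ = 6.6048×10⁻⁶ m/K, α₂L₂ = 4.72824×10⁻⁵ m/K → total 5.38872×10⁻⁵ m/K
ΔT = g/(α₁L₁+α₂L₂) = 7.29×10⁻⁴ / 5.38872×10⁻⁵ = 13.528 K
T = 25.9 + 13.528 = 39.428 °C

T = 39.4 °C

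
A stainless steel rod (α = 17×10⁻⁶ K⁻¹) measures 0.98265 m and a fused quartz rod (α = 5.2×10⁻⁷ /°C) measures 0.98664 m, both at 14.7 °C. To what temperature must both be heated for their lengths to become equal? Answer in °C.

T = 261.1 °C

L₁(1 + α₁ΔT) = L₂(1 + α₂ΔT) ⇒ ΔT = (L₂ − L₁)/(α₁L₁ − α₂L₂)
L₂ − L₁ = 0.98664 − 0.98265 = 3.99×10⁻³ m
α₁L₁ − α₂L₂ = 17×10⁻⁶×0.98265 − 5.2×10⁻⁷×0.98664 = 1.61919972×10⁻⁵ m/K
ΔT = 3.99×10⁻³ / 1.61919972×10⁻⁵ = 246.418 K
T = 14.7 + 246.418 = 261.118 °C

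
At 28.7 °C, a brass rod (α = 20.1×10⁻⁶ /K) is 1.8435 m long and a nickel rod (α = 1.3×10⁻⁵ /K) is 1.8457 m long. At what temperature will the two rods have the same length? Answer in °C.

L₁(1 + α₁ΔT) = L₂(1 + α₂ΔT) ⇒ ΔT = (L₂ − L₁)/(α₁L₁ − α₂L₂)
L₂ − L₁ = 1.8457 − 1.8435 = 2.20×10⁻³ m
α₁L₁ − α₂L₂ = 20.1×10⁻⁶×1.8435 − 1.3×10⁻⁵×1.8457 = 1.306025×10⁻⁵ m/K
ΔT = 2.20×10⁻³ / 1.306025×10⁻⁵ = 168.450 K
T = 28.7 + 168.450 = 197.150 °C

T = 197.2 °C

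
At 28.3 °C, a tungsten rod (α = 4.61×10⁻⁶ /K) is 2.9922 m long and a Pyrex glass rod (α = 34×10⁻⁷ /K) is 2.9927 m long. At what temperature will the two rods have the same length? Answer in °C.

Equal length when α₁L₁ΔT − α₂L₂ΔT = L₂ − L₁ = 5.00×10⁻⁴ m
α₁L₁ = 1.3794042×10⁻⁵, α₂L₂ = 1.017518×10⁻⁵ → Δ(αL) = 3.618862×10⁻⁶ m/K
ΔT = 5.00×10⁻⁴ / 3.618862×10⁻⁶ = 138.165 K, so T = 28.3 + 138.165 = 166.465 °C

T = 166.5 °C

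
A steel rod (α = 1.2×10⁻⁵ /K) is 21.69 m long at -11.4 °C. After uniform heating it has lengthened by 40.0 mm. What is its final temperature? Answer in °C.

T = 142 °C

ΔL = αL₀ΔT ⇒ ΔT = ΔL / (αL₀)
ΔT = 40.0×10⁻³ m / (1.2×10⁻⁵ × 21.69 m) = 153.68 K
T = -11.4 + 153.68 = 142.28 °C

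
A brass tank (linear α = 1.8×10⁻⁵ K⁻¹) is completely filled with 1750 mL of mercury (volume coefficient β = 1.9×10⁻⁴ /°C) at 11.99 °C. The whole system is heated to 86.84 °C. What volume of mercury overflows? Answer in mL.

The tank also expands: β_container ≈ 3α = 5.4×10⁻⁵ /K
Net overflow = V₀(β_liq − 3α_cont)ΔT
β − 3α = 1.90×10⁻⁴ − 5.4×10⁻⁵ = 1.36×10⁻⁴ /K; ΔT = 74.85 K
ΔV = 1750 × 1.36×10⁻⁴ × 74.85 = 17.8 mL

17.8 mL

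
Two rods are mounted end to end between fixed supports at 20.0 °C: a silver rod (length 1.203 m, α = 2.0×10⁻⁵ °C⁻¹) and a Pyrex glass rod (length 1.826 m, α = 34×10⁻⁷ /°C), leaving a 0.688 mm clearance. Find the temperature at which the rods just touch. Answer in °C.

α₁L₁ = 2.406×10⁻⁵ m/K, α₂L₂ = 6.2084×10⁻⁶ m/K → total 3.02684×10⁻⁵ m/K
ΔT = g/(α₁L₁+α₂L₂) = 6.88×10⁻⁴ / 3.02684×10⁻⁵ = 22.730 K
T = 20.0 + 22.730 = 42.730 °C

T = 42.7 °C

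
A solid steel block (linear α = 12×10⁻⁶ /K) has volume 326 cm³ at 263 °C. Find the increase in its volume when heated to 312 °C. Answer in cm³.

Isotropic solid: β ≈ 3α = 3.6×10⁻⁵ /K; ΔT = 49 K
ΔV = 3αV₀ΔT = 3(12×10⁻⁶)(326)(49) = 0.575 cm³

ΔV = 0.575 cm³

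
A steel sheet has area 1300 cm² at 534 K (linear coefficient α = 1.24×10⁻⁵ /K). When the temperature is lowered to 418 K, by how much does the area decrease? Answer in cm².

ΔA = 3.74 cm²

Area coefficient ≈ 2α; |ΔT| = 116 K
ΔA = 2αA₀ΔT = 2(1.24×10⁻⁵)(1300)(116) = 3.74 cm²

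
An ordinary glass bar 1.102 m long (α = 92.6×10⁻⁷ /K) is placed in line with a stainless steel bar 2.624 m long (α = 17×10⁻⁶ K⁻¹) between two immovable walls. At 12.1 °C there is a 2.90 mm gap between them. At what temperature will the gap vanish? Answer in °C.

T = 65.0 °C

Gap closes when ΔL₁ + ΔL₂ = 2.90 mm = 2.90×10⁻³ m
(α₁L₁ + α₂L₂)ΔT = g
α₁L₁ + α₂L₂ = 92.6×10⁻⁷×1.102 + 17×10⁻⁶×2.624 = 5.481252×10⁻⁵ m/K
ΔT = 2.90×10⁻³ / 5.481252×10⁻⁵ = 52.908 K
T = 12.1 + 52.908 = 65.008 °C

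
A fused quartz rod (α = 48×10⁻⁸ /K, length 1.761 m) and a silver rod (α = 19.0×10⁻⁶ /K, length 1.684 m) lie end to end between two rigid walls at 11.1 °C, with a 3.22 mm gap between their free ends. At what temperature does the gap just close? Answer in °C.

T = 109 °C

α₁L₁ = 8.4528×10⁻⁷ m/K, α₂L₂ = 3.1996×10⁻⁵ m/K → total 3.284128×10⁻⁵ m/K
ΔT = g/(α₁L₁+α₂L₂) = 3.22×10⁻³ / 3.284128×10⁻⁵ = 98.05 K
T = 11.1 + 98.05 = 109.15 °C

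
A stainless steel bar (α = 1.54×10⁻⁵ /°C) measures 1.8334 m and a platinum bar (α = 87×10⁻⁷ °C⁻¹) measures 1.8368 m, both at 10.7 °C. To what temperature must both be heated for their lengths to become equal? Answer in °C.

T = 288.2 °C

L₁(1 + α₁ΔT) = L₂(1 + α₂ΔT) ⇒ ΔT = (L₂ − L₁)/(α₁L₁ − α₂L₂)
L₂ − L₁ = 1.8368 − 1.8334 = 3.40×10⁻³ m
α₁L₁ − α₂L₂ = 1.54×10⁻⁵×1.8334 − 87×10⁻⁷×1.8368 = 1.22542×10⁻⁵ m/K
ΔT = 3.40×10⁻³ / 1.22542×10⁻⁵ = 277.456 K
T = 10.7 + 277.456 = 288.156 °C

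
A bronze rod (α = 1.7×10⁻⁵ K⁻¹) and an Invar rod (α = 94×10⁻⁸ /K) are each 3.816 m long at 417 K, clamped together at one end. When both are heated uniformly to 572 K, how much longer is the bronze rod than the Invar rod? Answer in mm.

ΔT = 155 K
bronze: ΔL = 1.7×10⁻⁵ × 3.816 m × 155 = 1.0055×10⁻² m = 10.055 mm
Invar: ΔL = 94×10⁻⁸ × 3.816 m × 155 = 5.5599×10⁻⁴ m = 0.55599 mm
difference = 10.055 − 0.55599 = 9.49901 mm

9.50 mm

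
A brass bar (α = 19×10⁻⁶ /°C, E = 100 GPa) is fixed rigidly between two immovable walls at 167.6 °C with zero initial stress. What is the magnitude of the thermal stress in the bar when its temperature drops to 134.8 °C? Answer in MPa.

σ = 62.3 MPa

Fully constrained: the free strain ε = αΔT is blocked, so σ = Eε = EαΔT.
|ΔT| = 32.8 K
σ = 100×10⁹ × 19×10⁻⁶ × 32.8 = 6.23×10⁷ Pa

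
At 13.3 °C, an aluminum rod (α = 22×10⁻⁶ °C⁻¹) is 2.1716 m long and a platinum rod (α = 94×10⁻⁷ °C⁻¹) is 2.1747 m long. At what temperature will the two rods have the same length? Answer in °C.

T = 126.7 °C

L₁(1 + α₁ΔT) = L₂(1 + α₂ΔT) ⇒ ΔT = (L₂ − L₁)/(α₁L₁ − α₂L₂)
L₂ − L₁ = 2.1747 − 2.1716 = 3.10×10⁻³ m
α₁L₁ − α₂L₂ = 22×10⁻⁶×2.1716 − 94×10⁻⁷×2.1747 = 2.733302×10⁻⁵ m/K
ΔT = 3.10×10⁻³ / 2.733302×10⁻⁵ = 113.416 K
T = 13.3 + 113.416 = 126.716 °C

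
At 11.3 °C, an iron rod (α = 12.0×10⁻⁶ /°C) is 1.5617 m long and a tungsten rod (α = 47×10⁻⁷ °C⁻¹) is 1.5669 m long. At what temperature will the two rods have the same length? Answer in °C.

T = 468.4 °C

L₁(1 + α₁ΔT) = L₂(1 + α₂ΔT) ⇒ ΔT = (L₂ − L₁)/(α₁L₁ − α₂L₂)
L₂ − L₁ = 1.5669 − 1.5617 = 5.20×10⁻³ m
α₁L₁ − α₂L₂ = 12.0×10⁻⁶×1.5617 − 47×10⁻⁷×1.5669 = 1.137597×10⁻⁵ m/K
ΔT = 5.20×10⁻³ / 1.137597×10⁻⁵ = 457.104 K
T = 11.3 + 457.104 = 468.404 °C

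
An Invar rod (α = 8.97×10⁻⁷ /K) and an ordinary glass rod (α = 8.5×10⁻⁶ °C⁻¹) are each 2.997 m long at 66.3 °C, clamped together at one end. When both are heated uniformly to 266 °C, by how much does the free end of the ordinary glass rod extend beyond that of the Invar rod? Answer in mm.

ΔT = 199.7 K
Invar: ΔL = 8.97×10⁻⁷ × 2.997 m × 199.7 = 5.3686×10⁻⁴ m = 0.53686 mm
ordinary glass: ΔL = 8.5×10⁻⁶ × 2.997 m × 199.7 = 5.0873×10⁻³ m = 5.0873 mm
difference = 5.0873 − 0.53686 = 4.55044 mm

4.55 mm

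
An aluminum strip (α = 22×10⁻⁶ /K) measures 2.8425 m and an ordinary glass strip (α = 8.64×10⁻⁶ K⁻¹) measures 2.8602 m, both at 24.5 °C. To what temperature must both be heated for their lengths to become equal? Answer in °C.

L₁(1 + α₁ΔT) = L₂(1 + α₂ΔT) ⇒ ΔT = (L₂ − L₁)/(α₁L₁ − α₂L₂)
L₂ − L₁ = 2.8602 − 2.8425 = 1.77×10⁻² m
α₁L₁ − α₂L₂ = 22×10⁻⁶×2.8425 − 8.64×10⁻⁶×2.8602 = 3.7822872×10⁻⁵ m/K
ΔT = 1.77×10⁻² / 3.7822872×10⁻⁵ = 467.971 K
T = 24.5 + 467.971 = 492.471 °C

T = 492.5 °C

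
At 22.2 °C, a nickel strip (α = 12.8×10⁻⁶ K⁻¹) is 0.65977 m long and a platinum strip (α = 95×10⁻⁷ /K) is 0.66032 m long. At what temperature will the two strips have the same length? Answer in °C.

Equal length when α₁L₁ΔT − α₂L₂ΔT = L₂ − L₁ = 5.50×10⁻⁴ m
α₁L₁ = 8.445056×10⁻⁶, α₂L₂ = 6.27304×10⁻⁶ → Δ(αL) = 2.172016×10⁻⁶ m/K
ΔT = 5.50×10⁻⁴ / 2.172016×10⁻⁶ = 253.221 K, so T = 22.2 + 253.221 = 275.421 °C

T = 275.4 °C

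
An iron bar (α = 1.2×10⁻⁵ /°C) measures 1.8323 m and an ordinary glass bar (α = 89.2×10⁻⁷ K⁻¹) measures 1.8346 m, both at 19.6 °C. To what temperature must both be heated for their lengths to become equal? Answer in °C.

Equal length when α₁L₁ΔT − α₂L₂ΔT = L₂ − L₁ = 2.30×10⁻³ m
α₁L₁ = 2.19876×10⁻⁵, α₂L₂ = 1.6364632×10⁻⁵ → Δ(αL) = 5.622968×10⁻⁶ m/K
ΔT = 2.30×10⁻³ / 5.622968×10⁻⁶ = 409.037 K, so T = 19.6 + 409.037 = 428.637 °C

T = 428.6 °C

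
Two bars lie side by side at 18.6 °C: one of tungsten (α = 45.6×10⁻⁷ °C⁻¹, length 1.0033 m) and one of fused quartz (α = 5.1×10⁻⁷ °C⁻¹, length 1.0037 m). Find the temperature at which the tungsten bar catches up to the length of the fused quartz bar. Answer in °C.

Equal length when α₁L₁ΔT − α₂L₂ΔT = L₂ − L₁ = 4.00×10⁻⁴ m
α₁L₁ = 4.575048×10⁻⁶, α₂L₂ = 5.11887×10⁻⁷ → Δ(αL) = 4.063161×10⁻⁶ m/K
ΔT = 4.00×10⁻⁴ / 4.063161×10⁻⁶ = 98.446 K, so T = 18.6 + 98.446 = 117.046 °C

T = 117.0 °C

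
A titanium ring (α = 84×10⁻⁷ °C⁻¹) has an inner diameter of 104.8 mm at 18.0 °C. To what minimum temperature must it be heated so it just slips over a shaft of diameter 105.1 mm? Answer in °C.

T = 359 °C

Required Δd = 105.1 − 104.8 = 0.3 mm
Δd = αd₀ΔT ⇒ ΔT = Δd/(αd₀) = 0.3 / (84×10⁻⁷ × 104.8) = 340.79 K
T_min = 18.0 + 340.79 = 358.79 °C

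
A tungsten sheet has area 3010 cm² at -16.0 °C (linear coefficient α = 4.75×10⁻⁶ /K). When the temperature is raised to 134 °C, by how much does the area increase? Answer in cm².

Area coefficient ≈ 2α; |ΔT| = 150.0 K
ΔA = 2αA₀ΔT = 2(4.75×10⁻⁶)(3010)(150.0) = 4.29 cm²

ΔA = 4.29 cm²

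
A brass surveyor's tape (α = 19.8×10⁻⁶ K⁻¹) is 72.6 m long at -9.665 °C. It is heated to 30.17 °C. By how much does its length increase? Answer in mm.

|ΔT| = |30.17 − (-9.665)| = 39.835 K
ΔL = αL₀ΔT = (19.8×10⁻⁶)(72.6)(39.835) = 5.73×10⁻² m

ΔL = 57.3 mm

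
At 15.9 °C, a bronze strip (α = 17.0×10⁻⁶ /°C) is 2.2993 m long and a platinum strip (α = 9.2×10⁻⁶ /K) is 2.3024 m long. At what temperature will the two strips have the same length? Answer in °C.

T = 189.0 °C

L₁(1 + α₁ΔT) = L₂(1 + α₂ΔT) ⇒ ΔT = (L₂ − L₁)/(α₁L₁ − α₂L₂)
L₂ − L₁ = 2.3024 − 2.2993 = 3.10×10⁻³ m
α₁L₁ − α₂L₂ = 17.0×10⁻⁶×2.2993 − 9.2×10⁻⁶×2.3024 = 1.790602×10⁻⁵ m/K
ΔT = 3.10×10⁻³ / 1.790602×10⁻⁵ = 173.126 K
T = 15.9 + 173.126 = 189.026 °C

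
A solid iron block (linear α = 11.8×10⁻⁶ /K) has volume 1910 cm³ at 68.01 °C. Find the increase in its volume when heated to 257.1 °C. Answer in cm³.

Isotropic solid: β ≈ 3α = 3.5×10⁻⁵ /K; ΔT = 189.09 K
ΔV = 3αV₀ΔT = 3(11.8×10⁻⁶)(1910)(189.09) = 12.8 cm³

ΔV = 12.8 cm³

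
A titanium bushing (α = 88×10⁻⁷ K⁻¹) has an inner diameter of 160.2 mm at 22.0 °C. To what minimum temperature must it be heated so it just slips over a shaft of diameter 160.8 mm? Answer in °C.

Required Δd = 160.8 − 160.2 = 0.6 mm
Δd = αd₀ΔT ⇒ ΔT = Δd/(αd₀) = 0.6 / (88×10⁻⁷ × 160.2) = 425.60 K
T_min = 22.0 + 425.60 = 447.60 °C

T = 448 °C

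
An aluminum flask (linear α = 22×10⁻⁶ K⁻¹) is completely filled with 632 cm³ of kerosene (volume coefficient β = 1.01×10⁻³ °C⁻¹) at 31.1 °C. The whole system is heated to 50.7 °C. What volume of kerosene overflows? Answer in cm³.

The flask also expands: β_container ≈ 3α = 6.6×10⁻⁵ /K
Net overflow = V₀(β_liq − 3α_cont)ΔT
β − 3α = 1.01×10⁻³ − 6.6×10⁻⁵ = 9.44×10⁻⁴ /K; ΔT = 19.6 K
ΔV = 632 × 9.44×10⁻⁴ × 19.6 = 11.7 cm³

11.7 cm³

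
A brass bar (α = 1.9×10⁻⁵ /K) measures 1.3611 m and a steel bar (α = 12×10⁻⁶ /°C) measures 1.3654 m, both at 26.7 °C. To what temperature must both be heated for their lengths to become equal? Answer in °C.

T = 480.5 °C

L₁(1 + α₁ΔT) = L₂(1 + α₂ΔT) ⇒ ΔT = (L₂ − L₁)/(α₁L₁ − α₂L₂)
L₂ − L₁ = 1.3654 − 1.3611 = 4.30×10⁻³ m
α₁L₁ − α₂L₂ = 1.9×10⁻⁵×1.3611 − 12×10⁻⁶×1.3654 = 9.4761×10⁻⁶ m/K
ΔT = 4.30×10⁻³ / 9.4761×10⁻⁶ = 453.773 K
T = 26.7 + 453.773 = 480.473 °C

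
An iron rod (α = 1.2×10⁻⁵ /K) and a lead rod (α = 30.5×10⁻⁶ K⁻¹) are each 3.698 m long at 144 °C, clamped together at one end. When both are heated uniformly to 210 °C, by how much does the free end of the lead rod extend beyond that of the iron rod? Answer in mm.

4.52 mm

ΔT = 66 K
iron: ΔL = 1.2×10⁻⁵ × 3.698 m × 66 = 2.9288×10⁻³ m = 2.9288 mm
lead: ΔL = 30.5×10⁻⁶ × 3.698 m × 66 = 7.4441×10⁻³ m = 7.4441 mm
difference = 7.4441 − 2.9288 = 4.5153 mm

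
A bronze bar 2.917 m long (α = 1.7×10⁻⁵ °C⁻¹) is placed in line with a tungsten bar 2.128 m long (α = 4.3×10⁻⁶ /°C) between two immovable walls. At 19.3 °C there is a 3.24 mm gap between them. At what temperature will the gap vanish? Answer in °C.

Gap closes when ΔL₁ + ΔL₂ = 3.24 mm = 3.24×10⁻³ m
(α₁L₁ + α₂L₂)ΔT = g
α₁L₁ + α₂L₂ = 1.7×10⁻⁵×2.917 + 4.3×10⁻⁶×2.128 = 5.87394×10⁻⁵ m/K
ΔT = 3.24×10⁻³ / 5.87394×10⁻⁵ = 55.159 K
T = 19.3 + 55.159 = 74.459 °C

T = 74.5 °C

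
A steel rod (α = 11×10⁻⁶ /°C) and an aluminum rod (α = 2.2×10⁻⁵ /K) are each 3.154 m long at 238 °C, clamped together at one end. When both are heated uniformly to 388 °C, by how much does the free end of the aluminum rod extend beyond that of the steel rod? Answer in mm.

5.20 mm

ΔT = 150 K
steel: ΔL = 11×10⁻⁶ × 3.154 m × 150 = 5.2041×10⁻³ m = 5.2041 mm
aluminum: ΔL = 2.2×10⁻⁵ × 3.154 m × 150 = 1.0408×10⁻² m = 10.408 mm
difference = 10.408 − 5.2041 = 5.2039 mm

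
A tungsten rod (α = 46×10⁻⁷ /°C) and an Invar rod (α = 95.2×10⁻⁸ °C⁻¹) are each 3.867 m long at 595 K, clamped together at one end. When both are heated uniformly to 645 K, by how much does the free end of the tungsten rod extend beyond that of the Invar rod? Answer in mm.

ΔT = 50 K
tungsten: ΔL = 46×10⁻⁷ × 3.867 m × 50 = 8.8941×10⁻⁴ m = 0.88941 mm
Invar: ΔL = 95.2×10⁻⁸ × 3.867 m × 50 = 1.8407×10⁻⁴ m = 0.18407 mm
difference = 0.88941 − 0.18407 = 0.70534 mm

0.705 mm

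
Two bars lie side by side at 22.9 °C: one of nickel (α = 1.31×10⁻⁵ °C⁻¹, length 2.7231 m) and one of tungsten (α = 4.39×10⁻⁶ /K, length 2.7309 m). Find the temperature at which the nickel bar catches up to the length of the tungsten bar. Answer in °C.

Equal length when α₁L₁ΔT − α₂L₂ΔT = L₂ − L₁ = 7.80×10⁻³ m
α₁L₁ = 3.567261×10⁻⁵, α₂L₂ = 1.1988651×10⁻⁵ → Δ(αL) = 2.3683959×10⁻⁵ m/K
ΔT = 7.80×10⁻³ / 2.3683959×10⁻⁵ = 329.337 K, so T = 22.9 + 329.337 = 352.237 °C

T = 352.2 °C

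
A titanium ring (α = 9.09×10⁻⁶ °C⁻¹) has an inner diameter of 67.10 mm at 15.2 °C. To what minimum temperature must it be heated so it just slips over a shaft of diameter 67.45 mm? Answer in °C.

Required Δd = 67.45 − 67.10 = 0.35 mm
Δd = αd₀ΔT ⇒ ΔT = Δd/(αd₀) = 0.35 / (9.09×10⁻⁶ × 67.10) = 573.83 K
T_min = 15.2 + 573.83 = 589.03 °C

T = 589 °C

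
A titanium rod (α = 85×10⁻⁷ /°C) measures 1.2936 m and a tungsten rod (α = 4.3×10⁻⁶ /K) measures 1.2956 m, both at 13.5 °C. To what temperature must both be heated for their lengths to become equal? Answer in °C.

Equal length when α₁L₁ΔT − α₂L₂ΔT = L₂ − L₁ = 2.00×10⁻³ m
α₁L₁ = 1.09956×10⁻⁵, α₂L₂ = 5.57108×10⁻⁶ → Δ(αL) = 5.42452×10⁻⁶ m/K
ΔT = 2.00×10⁻³ / 5.42452×10⁻⁶ = 368.696 K, so T = 13.5 + 368.696 = 382.196 °C

T = 382.2 °C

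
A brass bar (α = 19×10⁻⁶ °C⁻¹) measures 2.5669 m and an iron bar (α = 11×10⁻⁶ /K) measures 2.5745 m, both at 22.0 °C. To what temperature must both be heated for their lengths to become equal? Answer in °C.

Equal length when α₁L₁ΔT − α₂L₂ΔT = L₂ − L₁ = 7.60×10⁻³ m
α₁L₁ = 4.87711×10⁻⁵, α₂L₂ = 2.83195×10⁻⁵ → Δ(αL) = 2.04516×10⁻⁵ m/K
ΔT = 7.60×10⁻³ / 2.04516×10⁻⁵ = 371.609 K, so T = 22.0 + 371.609 = 393.609 °C

T = 393.6 °C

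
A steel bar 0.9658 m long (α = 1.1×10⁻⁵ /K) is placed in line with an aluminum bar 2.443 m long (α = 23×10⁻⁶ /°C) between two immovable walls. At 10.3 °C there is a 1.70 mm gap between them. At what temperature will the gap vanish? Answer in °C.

α₁L₁ = 1.06238×10⁻⁵ m/K, α₂L₂ = 5.6189×10⁻⁵ m/K → total 6.68128×10⁻⁵ m/K
ΔT = g/(α₁L₁+α₂L₂) = 1.70×10⁻³ / 6.68128×10⁻⁵ = 25.444 K
T = 10.3 + 25.444 = 35.744 °C

T = 35.7 °C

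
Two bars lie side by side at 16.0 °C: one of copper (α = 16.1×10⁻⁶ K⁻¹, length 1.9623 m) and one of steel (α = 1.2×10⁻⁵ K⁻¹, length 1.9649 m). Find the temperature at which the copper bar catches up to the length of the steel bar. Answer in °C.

Equal length when α₁L₁ΔT − α₂L₂ΔT = L₂ − L₁ = 2.60×10⁻³ m
α₁L₁ = 3.159303×10⁻⁵, α₂L₂ = 2.35788×10⁻⁵ → Δ(αL) = 8.01423×10⁻⁶ m/K
ΔT = 2.60×10⁻³ / 8.01423×10⁻⁶ = 324.423 K, so T = 16.0 + 324.423 = 340.423 °C

T = 340.4 °C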